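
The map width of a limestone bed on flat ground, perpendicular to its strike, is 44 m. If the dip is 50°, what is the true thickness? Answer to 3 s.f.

True thickness t = w · sin(dip) = 44 × sin 50°
t = 44 × 0.7660 = 33.706 m

33.7 m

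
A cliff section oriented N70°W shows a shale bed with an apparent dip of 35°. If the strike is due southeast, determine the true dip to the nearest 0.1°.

58.9°

The section is 25° from the strike.
tan(true dip) = tan 35° / sin 25° = 1.6568
δ = arctan(1.6568) = 58.89°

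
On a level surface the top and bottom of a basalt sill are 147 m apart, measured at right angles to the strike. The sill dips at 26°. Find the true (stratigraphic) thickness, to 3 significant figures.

64.4 m

True thickness t = w · sin(dip) = 147 × sin 26°
t = 147 × 0.4384 = 64.441 m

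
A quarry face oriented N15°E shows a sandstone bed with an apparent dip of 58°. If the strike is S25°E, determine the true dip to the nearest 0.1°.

68.1°

The section is 40° from the strike.
tan(true dip) = tan 58° / sin 40° = 2.4897
true dip = arctan 2.4897 = 68.12°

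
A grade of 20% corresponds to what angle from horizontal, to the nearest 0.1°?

11.3°

tan θ = 20/100 = 0.2000
θ = arctan(0.2000) = 11.31°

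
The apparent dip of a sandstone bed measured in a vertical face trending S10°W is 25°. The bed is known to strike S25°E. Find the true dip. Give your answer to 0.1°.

39.1°

The section is 35° from the strike.
tan(true dip) = tan 25° / sin 35° = 0.8130
δ = arctan(0.8130) = 39.11°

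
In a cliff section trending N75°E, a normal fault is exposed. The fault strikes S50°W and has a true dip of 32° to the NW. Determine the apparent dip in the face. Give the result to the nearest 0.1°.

14.8°

Angle between strike (S50°W) and section (N75°E): β = 25°.
tan α = tan 32° × sin 25° = 0.6249 × 0.4226 = 0.2641
α = arctan(0.2641) = 14.79°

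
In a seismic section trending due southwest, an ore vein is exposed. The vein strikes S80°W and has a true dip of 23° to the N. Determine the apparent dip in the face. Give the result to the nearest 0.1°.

13.7°

The strike is S80°W and the section trends due southwest; the acute angle between them is β = 35°.
tan α = tan 23° × sin 35° = 0.4245 × 0.5736 = 0.2435
α = arctan(0.2435) = 13.68°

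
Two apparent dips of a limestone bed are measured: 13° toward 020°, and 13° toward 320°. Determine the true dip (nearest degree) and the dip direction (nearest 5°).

Represent each trace as a vector plunging at its apparent dip toward its trend (east-north-up frame): v₁ = (0.333, 0.916, -0.225), v₂ = (-0.626, 0.746, -0.225).
The plane normal is n = v₁ × v₂ ∝ (-0.038, 0.216, 0.822).
True dip = arccos(n_z / |n|) = arccos(0.9663) = 14.9°.
Dip direction = azimuth of (n_x, n_y) = atan2(-0.038, 0.216) = 350°.

true dip 15°, dip direction 350°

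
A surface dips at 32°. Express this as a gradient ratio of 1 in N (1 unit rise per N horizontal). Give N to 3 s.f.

1 in 1.60

1 : N means tan θ = 1/N, so N = 1/tan 32° = 1/0.6249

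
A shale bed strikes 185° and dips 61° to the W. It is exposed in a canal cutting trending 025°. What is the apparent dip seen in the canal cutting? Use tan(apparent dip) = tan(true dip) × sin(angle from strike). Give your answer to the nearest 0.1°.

The section lies 20° from the strike.
tan α = tan 61° × sin 20° = 1.8040 × 0.3420 = 0.6170
apparent dip = arctan 0.6170 = 31.68°

31.7°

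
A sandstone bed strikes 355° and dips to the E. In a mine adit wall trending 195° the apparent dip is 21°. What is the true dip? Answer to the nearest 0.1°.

48.3°

β = acute angle between strike 355° and section 195° = 20°.
tan(true dip) = tan 21° / sin 20° = 1.1223
true dip = arctan 1.1223 = 48.30°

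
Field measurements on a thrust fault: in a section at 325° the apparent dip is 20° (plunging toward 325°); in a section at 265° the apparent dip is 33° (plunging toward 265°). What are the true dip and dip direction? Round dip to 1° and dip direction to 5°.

The two traces are lines in the plane: v₁ = (sin 325°·cos 20°, cos 325°·cos 20°, −sin 20°), v₂ = (sin 265°·cos 33°, cos 265°·cos 33°, −sin 33°).
The plane normal is n = v₁ × v₂ ∝ (-0.444, -0.008, 0.683).
True dip = arccos(n_z / |n|) = arccos(0.8381) = 33.1°.
Dip direction = atan2(-0.444, -0.008) = 269° (azimuth of n's horizontal projection).

true dip 33°, dip direction 270°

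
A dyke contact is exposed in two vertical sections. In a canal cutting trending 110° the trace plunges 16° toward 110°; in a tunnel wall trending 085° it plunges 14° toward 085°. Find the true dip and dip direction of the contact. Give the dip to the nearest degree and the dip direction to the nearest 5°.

Represent each trace as a vector plunging at its apparent dip toward its trend (east-north-up frame): v₁ = (0.903, -0.329, -0.276), v₂ = (0.967, 0.085, -0.242).
Cross product v₁ × v₂ gives the pole to the plane: n ∝ (0.103, -0.048, 0.394).
Dip δ = arctan(|n_h|/n_z) = arctan(0.113/0.394) = 16.1°.
Dip direction = atan2(0.103, -0.048) = 115° (azimuth of n's horizontal projection).

true dip 16°, dip direction 115°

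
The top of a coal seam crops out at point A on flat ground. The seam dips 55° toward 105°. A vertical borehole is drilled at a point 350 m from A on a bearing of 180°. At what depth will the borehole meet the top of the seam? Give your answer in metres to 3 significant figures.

129 m

The hole lies 75° from the dip direction, so the down-dip offset is 350 × cos 75° = 90.59 m.
Depth = down-dip offset × tan(dip) = 90.59 × tan 55° = 90.59 × 1.4281
Depth = 129.37 m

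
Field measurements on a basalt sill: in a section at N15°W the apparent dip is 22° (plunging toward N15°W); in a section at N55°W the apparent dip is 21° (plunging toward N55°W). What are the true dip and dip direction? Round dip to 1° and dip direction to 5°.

The two traces are lines in the plane: v₁ = (sin 345°·cos 22°, cos 345°·cos 22°, −sin 22°), v₂ = (sin 305°·cos 21°, cos 305°·cos 21°, −sin 21°).
Cross product v₁ × v₂ gives the pole to the plane: n ∝ (-0.120, 0.200, 0.556).
True dip = arccos(n_z / |n|) = arccos(0.9219) = 22.8°.
The horizontal component of n points toward azimuth atan2(n_x, n_y) = 329°, the dip direction.

true dip 23°, dip direction 330°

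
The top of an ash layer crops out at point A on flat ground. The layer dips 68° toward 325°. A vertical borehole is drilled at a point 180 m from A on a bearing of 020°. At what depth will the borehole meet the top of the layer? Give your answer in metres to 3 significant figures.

The hole lies 55° from the dip direction, so the down-dip offset is 180 × cos 55° = 103.24 m.
Depth = down-dip offset × tan(dip) = 103.24 × tan 68° = 103.24 × 2.4751
Depth = 255.54 m

256 m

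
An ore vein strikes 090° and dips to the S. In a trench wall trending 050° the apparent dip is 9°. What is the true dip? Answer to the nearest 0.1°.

13.8°

β = acute angle between strike 090° and section 050° = 40°.
tan δ = tan α / sin β = tan 9° / sin 40° = 0.1584 / 0.6428 = 0.2464
δ = arctan(0.2464) = 13.84°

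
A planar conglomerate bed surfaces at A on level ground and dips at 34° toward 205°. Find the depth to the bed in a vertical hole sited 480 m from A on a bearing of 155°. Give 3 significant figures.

The hole lies 50° from the dip direction, so the down-dip offset is 480 × cos 50° = 308.54 m.
Depth = down-dip offset × tan(dip) = 308.54 × tan 34° = 308.54 × 0.6745
Depth = 208.11 m

208 m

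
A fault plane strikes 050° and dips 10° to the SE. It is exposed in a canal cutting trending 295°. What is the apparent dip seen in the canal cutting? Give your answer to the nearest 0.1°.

Angle between strike (050°) and section (295°): β = 65°.
tan(apparent dip) = tan 10° · sin 65° = 0.1598
apparent dip = arctan 0.1598 = 9.08°

9.1°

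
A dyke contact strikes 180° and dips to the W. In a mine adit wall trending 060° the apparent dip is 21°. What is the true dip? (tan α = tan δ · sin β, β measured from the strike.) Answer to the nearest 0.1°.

The section is 60° from the strike.
tan δ = tan α / sin β = tan 21° / sin 60° = 0.3839 / 0.8660 = 0.4432
δ = arctan(0.4432) = 23.91°

23.9°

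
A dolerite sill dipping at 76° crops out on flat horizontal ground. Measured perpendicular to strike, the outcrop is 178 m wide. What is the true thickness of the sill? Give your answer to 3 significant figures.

True thickness t = w · sin(dip) = 178 × sin 76°
t = 178 × 0.9703 = 172.713 m

173 m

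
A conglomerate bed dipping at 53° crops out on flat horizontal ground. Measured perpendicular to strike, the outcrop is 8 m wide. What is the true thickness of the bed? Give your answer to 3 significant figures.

True thickness t = w · sin(dip) = 8 × sin 53°
t = 8 × 0.7986 = 6.389 m

6.39 m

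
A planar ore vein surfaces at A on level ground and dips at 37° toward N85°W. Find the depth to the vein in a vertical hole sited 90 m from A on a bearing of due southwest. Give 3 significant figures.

The hole lies 50° from the dip direction, so the down-dip offset is 90 × cos 50° = 57.85 m.
Depth = down-dip offset × tan(dip) = 57.85 × tan 37° = 57.85 × 0.7536
Depth = 43.59 m

43.6 m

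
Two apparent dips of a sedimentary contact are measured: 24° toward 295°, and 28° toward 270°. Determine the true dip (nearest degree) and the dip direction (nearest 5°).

true dip 28°, dip direction 260°

Each apparent-dip line lies in the plane. As unit vectors (x east, y north, z up), v₁ plunges 24°→295° and v₂ plunges 28°→270°.
The plane normal is n = v₁ × v₂ ∝ (-0.181, -0.030, 0.341).
tan δ = √(n_x²+n_y²)/n_z = 0.184/0.341, so δ = 28.3°.
The horizontal component of n points toward azimuth atan2(n_x, n_y) = 261°, the dip direction.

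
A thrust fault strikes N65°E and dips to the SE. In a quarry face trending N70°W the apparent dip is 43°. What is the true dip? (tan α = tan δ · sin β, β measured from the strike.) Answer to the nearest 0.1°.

The section is 45° from the strike.
tan(true dip) = tan 43° / sin 45° = 1.3188
δ = arctan(1.3188) = 52.83°

52.8°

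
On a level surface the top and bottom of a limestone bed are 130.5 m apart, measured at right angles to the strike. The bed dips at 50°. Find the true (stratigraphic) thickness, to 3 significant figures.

100.0 m

True thickness t = w · sin(dip) = 130.5 × sin 50°
t = 130.5 × 0.7660 = 99.969 m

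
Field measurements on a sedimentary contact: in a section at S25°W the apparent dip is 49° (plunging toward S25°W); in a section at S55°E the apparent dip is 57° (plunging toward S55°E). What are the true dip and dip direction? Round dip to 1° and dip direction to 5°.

Each apparent-dip line lies in the plane. As unit vectors (x east, y north, z up), v₁ plunges 49°→S25°W and v₂ plunges 57°→S55°E.
The plane normal is n = v₁ × v₂ ∝ (0.263, -0.569, 0.352).
tan δ = √(n_x²+n_y²)/n_z = 0.627/0.352, so δ = 60.7°.
The horizontal component of n points toward azimuth atan2(n_x, n_y) = 155°, the dip direction.

true dip 61°, dip direction 155°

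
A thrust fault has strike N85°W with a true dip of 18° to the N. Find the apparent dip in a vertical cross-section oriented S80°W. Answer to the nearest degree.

The section lies 15° from the strike.
tan(apparent dip) = tan 18° · sin 15° = 0.0841
apparent dip = arctan 0.0841 = 4.81°

5°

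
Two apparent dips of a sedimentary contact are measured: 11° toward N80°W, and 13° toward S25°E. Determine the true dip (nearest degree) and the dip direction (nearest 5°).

true dip 25°, dip direction 215°

The two traces are lines in the plane: v₁ = (sin 280°·cos 11°, cos 280°·cos 11°, −sin 11°), v₂ = (sin 155°·cos 13°, cos 155°·cos 13°, −sin 13°).
The plane normal is n = v₁ × v₂ ∝ (-0.207, -0.296, 0.783).
tan δ = √(n_x²+n_y²)/n_z = 0.361/0.783, so δ = 24.7°.
Dip direction = atan2(-0.207, -0.296) = 215° (azimuth of n's horizontal projection).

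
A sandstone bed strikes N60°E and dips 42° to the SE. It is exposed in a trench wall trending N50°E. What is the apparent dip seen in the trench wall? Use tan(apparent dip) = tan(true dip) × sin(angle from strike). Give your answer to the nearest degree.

9°

The section lies 10° from the strike.
tan α = tan 42° × sin 10° = 0.9004 × 0.1736 = 0.1564
α = arctan(0.1564) = 8.89°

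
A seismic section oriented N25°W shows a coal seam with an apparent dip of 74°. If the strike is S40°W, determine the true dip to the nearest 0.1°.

β = acute angle between strike S40°W and section N25°W = 65°.
tan(true dip) = tan 74° / sin 65° = 3.8479
δ = arctan(3.8479) = 75.43°

75.4°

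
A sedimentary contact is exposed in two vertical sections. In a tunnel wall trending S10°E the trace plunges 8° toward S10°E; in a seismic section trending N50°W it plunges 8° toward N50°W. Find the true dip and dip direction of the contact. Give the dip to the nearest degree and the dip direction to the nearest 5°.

Each apparent-dip line lies in the plane. As unit vectors (x east, y north, z up), v₁ plunges 8°→S10°E and v₂ plunges 8°→N50°W.
n = v₁ × v₂ = (-0.224, -0.130, 0.630) (taken with n_z > 0).
Dip δ = arctan(|n_h|/n_z) = arctan(0.259/0.630) = 22.3°.
Dip direction = atan2(-0.224, -0.130) = 240° (azimuth of n's horizontal projection).

true dip 22°, dip direction 240°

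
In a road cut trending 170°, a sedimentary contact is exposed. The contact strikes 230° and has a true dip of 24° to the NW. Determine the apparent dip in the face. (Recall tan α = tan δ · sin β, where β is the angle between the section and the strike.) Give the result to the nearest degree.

The section lies 60° from the strike.
tan(apparent dip) = tan 24° · sin 60° = 0.3856
apparent dip = arctan 0.3856 = 21.09°

21°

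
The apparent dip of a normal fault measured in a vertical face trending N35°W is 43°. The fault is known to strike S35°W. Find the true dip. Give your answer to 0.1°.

44.8°

The section is 70° from the strike.
tan(true dip) = tan 43° / sin 70° = 0.9924
δ = arctan(0.9924) = 44.78°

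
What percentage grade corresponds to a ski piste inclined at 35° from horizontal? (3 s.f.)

70.0%

grade % = 100 × tan 35° = 100 × 0.7002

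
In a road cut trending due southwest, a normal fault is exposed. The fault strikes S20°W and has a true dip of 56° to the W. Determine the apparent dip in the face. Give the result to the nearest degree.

32°

Angle between strike (S20°W) and section (due southwest): β = 25°.
tan α = tan 56° × sin 25° = 1.4826 × 0.4226 = 0.6266
apparent dip = arctan 0.6266 = 32.07°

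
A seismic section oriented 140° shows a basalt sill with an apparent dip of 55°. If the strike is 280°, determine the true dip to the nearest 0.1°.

β = acute angle between strike 280° and section 140° = 40°.
tan(true dip) = tan 55° / sin 40° = 2.2218
δ = arctan(2.2218) = 65.77°

65.8°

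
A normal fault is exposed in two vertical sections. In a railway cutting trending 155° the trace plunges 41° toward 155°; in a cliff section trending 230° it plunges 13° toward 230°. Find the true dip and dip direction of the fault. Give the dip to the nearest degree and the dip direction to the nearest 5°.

The two traces are lines in the plane: v₁ = (sin 155°·cos 41°, cos 155°·cos 41°, −sin 41°), v₂ = (sin 230°·cos 13°, cos 230°·cos 13°, −sin 13°).
Cross product v₁ × v₂ gives the pole to the plane: n ∝ (0.257, -0.561, 0.710).
True dip = arccos(n_z / |n|) = arccos(0.7547) = 41.0°.
Dip direction = atan2(0.257, -0.561) = 155° (azimuth of n's horizontal projection).

true dip 41°, dip direction 155°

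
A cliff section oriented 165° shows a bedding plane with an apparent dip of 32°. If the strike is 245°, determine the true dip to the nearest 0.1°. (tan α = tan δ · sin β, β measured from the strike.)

β = acute angle between strike 245° and section 165° = 80°.
tan δ = tan α / sin β = tan 32° / sin 80° = 0.6249 / 0.9848 = 0.6345
true dip = arctan 0.6345 = 32.40°

32.4°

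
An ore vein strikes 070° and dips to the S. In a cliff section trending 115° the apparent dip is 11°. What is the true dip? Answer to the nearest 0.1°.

15.4°

β = acute angle between strike 070° and section 115° = 45°.
tan(true dip) = tan 11° / sin 45° = 0.2749
δ = arctan(0.2749) = 15.37°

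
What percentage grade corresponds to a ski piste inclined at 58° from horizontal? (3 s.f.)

160%

grade % = 100 × tan 58° = 100 × 1.6003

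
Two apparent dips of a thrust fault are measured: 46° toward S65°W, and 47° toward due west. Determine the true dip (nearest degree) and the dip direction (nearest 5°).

true dip 47°, dip direction 260°

Each apparent-dip line lies in the plane. As unit vectors (x east, y north, z up), v₁ plunges 46°→S65°W and v₂ plunges 47°→due west.
n = v₁ × v₂ = (-0.215, -0.030, 0.200) (taken with n_z > 0).
True dip = arccos(n_z / |n|) = arccos(0.6784) = 47.3°.
Dip direction = azimuth of (n_x, n_y) = atan2(-0.215, -0.030) = 262°.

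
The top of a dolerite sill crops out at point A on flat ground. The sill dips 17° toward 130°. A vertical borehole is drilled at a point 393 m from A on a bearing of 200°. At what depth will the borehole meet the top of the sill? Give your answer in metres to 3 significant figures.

The hole lies 70° from the dip direction, so the down-dip offset is 393 × cos 70° = 134.41 m.
Depth = down-dip offset × tan(dip) = 134.41 × tan 17° = 134.41 × 0.3057
Depth = 41.09 m

41.1 m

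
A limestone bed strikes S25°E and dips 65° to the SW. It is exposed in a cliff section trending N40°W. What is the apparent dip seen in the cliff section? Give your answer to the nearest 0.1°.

The section lies 15° from the strike.
tan α = tan 65° × sin 15° = 2.1445 × 0.2588 = 0.5550
α = arctan(0.5550) = 29.03°

29.0°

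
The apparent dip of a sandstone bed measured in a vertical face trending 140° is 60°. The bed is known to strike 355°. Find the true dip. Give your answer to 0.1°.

71.7°

The section is 35° from the strike.
tan δ = tan α / sin β = tan 60° / sin 35° = 1.7321 / 0.5736 = 3.0197
δ = arctan(3.0197) = 71.68°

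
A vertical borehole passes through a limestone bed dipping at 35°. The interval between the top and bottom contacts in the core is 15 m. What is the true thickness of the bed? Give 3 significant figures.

12.3 m

True thickness t = h · cos(dip) = 15 × cos 35°
t = 15 × 0.8192 = 12.287 m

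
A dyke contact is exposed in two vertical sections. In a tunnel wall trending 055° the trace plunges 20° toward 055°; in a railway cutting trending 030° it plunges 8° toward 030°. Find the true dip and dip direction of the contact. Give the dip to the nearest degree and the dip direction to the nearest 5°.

The two traces are lines in the plane: v₁ = (sin 55°·cos 20°, cos 55°·cos 20°, −sin 20°), v₂ = (sin 30°·cos 8°, cos 30°·cos 8°, −sin 8°).
n = v₁ × v₂ = (0.218, -0.062, 0.393) (taken with n_z > 0).
True dip = arccos(n_z / |n|) = arccos(0.8661) = 30.0°.
Dip direction = atan2(0.218, -0.062) = 106° (azimuth of n's horizontal projection).

true dip 30°, dip direction 105°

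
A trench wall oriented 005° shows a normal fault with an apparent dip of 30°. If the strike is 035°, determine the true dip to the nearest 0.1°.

49.1°

The section is 30° from the strike.
tan δ = tan α / sin β = tan 30° / sin 30° = 0.5774 / 0.5000 = 1.1547
true dip = arctan 1.1547 = 49.11°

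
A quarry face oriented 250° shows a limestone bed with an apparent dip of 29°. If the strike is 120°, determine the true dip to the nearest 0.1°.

The section is 50° from the strike.
tan(true dip) = tan 29° / sin 50° = 0.7236
true dip = arctan 0.7236 = 35.89°

35.9°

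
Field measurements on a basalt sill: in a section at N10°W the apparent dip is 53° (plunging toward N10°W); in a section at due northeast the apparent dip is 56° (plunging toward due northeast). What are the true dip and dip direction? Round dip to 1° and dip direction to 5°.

Represent each trace as a vector plunging at its apparent dip toward its trend (east-north-up frame): v₁ = (-0.105, 0.593, -0.799), v₂ = (0.395, 0.395, -0.829).
The plane normal is n = v₁ × v₂ ∝ (0.176, 0.402, 0.276).
True dip = arccos(n_z / |n|) = arccos(0.5317) = 57.9°.
Dip direction = azimuth of (n_x, n_y) = atan2(0.176, 0.402) = 24°.

true dip 58°, dip direction 025°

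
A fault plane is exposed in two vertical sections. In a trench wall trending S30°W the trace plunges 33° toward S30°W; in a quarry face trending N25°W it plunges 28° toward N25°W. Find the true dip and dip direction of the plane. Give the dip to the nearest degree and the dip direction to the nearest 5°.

Each apparent-dip line lies in the plane. As unit vectors (x east, y north, z up), v₁ plunges 33°→S30°W and v₂ plunges 28°→N25°W.
The plane normal is n = v₁ × v₂ ∝ (-0.777, -0.006, 0.607).
tan δ = √(n_x²+n_y²)/n_z = 0.777/0.607, so δ = 52.0°.
Dip direction = azimuth of (n_x, n_y) = atan2(-0.777, -0.006) = 270°.

true dip 52°, dip direction 270°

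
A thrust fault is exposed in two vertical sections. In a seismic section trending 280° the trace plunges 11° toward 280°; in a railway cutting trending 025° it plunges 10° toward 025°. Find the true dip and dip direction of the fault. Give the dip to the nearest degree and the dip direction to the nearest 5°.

Represent each trace as a vector plunging at its apparent dip toward its trend (east-north-up frame): v₁ = (-0.967, 0.170, -0.191), v₂ = (0.416, 0.893, -0.174).
Cross product v₁ × v₂ gives the pole to the plane: n ∝ (-0.141, 0.247, 0.934).
tan δ = √(n_x²+n_y²)/n_z = 0.285/0.934, so δ = 16.9°.
Dip direction = azimuth of (n_x, n_y) = atan2(-0.141, 0.247) = 330°.

true dip 17°, dip direction 330°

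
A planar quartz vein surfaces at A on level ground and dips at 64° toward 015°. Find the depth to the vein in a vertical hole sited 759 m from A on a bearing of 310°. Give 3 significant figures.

The hole lies 65° from the dip direction, so the down-dip offset is 759 × cos 65° = 320.77 m.
Depth = down-dip offset × tan(dip) = 320.77 × tan 64° = 320.77 × 2.0503
Depth = 657.67 m

658 m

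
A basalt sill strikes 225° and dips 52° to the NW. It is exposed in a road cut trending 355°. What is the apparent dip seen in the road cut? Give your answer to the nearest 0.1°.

44.4°

Angle between strike (225°) and section (355°): β = 50°.
tan(apparent dip) = tan 52° · sin 50° = 0.9805
apparent dip = arctan 0.9805 = 44.44°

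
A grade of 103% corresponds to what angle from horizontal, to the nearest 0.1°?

tan θ = 103/100 = 1.0300
θ = arctan(1.0300) = 45.85°

45.8°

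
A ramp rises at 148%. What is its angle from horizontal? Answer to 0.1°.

56.0°

tan θ = 148/100 = 1.4800
θ = arctan(1.4800) = 55.95°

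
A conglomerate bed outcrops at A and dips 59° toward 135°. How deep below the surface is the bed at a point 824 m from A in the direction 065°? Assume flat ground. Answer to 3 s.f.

469 m

The hole lies 70° from the dip direction, so the down-dip offset is 824 × cos 70° = 281.82 m.
Depth = down-dip offset × tan(dip) = 281.82 × tan 59° = 281.82 × 1.6643
Depth = 469.03 m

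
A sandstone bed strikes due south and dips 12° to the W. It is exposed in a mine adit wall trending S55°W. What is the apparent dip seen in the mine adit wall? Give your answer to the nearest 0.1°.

9.9°

The section lies 55° from the strike.
tan α = tan 12° × sin 55° = 0.2126 × 0.8192 = 0.1741
apparent dip = arctan 0.1741 = 9.88°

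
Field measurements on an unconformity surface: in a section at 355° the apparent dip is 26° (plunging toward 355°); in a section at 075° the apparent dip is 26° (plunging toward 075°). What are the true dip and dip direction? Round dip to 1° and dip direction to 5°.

The two traces are lines in the plane: v₁ = (sin 355°·cos 26°, cos 355°·cos 26°, −sin 26°), v₂ = (sin 75°·cos 26°, cos 75°·cos 26°, −sin 26°).
Cross product v₁ × v₂ gives the pole to the plane: n ∝ (0.291, 0.415, 0.796).
tan δ = √(n_x²+n_y²)/n_z = 0.507/0.796, so δ = 32.5°.
Dip direction = azimuth of (n_x, n_y) = atan2(0.291, 0.415) = 35°.

true dip 32°, dip direction 035°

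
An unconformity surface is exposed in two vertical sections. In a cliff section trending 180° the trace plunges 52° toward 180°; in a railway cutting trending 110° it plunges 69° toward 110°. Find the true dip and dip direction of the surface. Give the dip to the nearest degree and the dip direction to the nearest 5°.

Represent each trace as a vector plunging at its apparent dip toward its trend (east-north-up frame): v₁ = (0.000, -0.616, -0.788), v₂ = (0.337, -0.123, -0.934).
The plane normal is n = v₁ × v₂ ∝ (0.478, -0.265, 0.207).
tan δ = √(n_x²+n_y²)/n_z = 0.547/0.207, so δ = 69.2°.
The horizontal component of n points toward azimuth atan2(n_x, n_y) = 119°, the dip direction.

true dip 69°, dip direction 120°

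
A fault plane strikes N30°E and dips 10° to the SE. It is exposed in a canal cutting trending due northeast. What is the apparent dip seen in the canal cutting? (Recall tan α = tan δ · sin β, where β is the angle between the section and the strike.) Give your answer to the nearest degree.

3°

The strike is N30°E and the section trends due northeast; the acute angle between them is β = 15°.
tan(apparent dip) = tan 10° · sin 15° = 0.0456
α = arctan(0.0456) = 2.61°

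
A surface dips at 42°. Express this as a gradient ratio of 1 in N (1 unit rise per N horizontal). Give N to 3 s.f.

1 in 1.11

1 : N means tan θ = 1/N, so N = 1/tan 42° = 1/0.9004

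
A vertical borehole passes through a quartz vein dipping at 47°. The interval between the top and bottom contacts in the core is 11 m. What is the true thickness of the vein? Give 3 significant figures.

True thickness t = h · cos(dip) = 11 × cos 47°
t = 11 × 0.6820 = 7.502 m

7.50 m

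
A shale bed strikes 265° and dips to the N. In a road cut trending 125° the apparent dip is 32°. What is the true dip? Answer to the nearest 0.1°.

44.2°

The section is 40° from the strike.
tan δ = tan α / sin β = tan 32° / sin 40° = 0.6249 / 0.6428 = 0.9721
true dip = arctan 0.9721 = 44.19°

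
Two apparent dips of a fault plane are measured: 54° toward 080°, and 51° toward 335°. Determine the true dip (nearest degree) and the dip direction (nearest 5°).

The two traces are lines in the plane: v₁ = (sin 80°·cos 54°, cos 80°·cos 54°, −sin 54°), v₂ = (sin 335°·cos 51°, cos 335°·cos 51°, −sin 51°).
The plane normal is n = v₁ × v₂ ∝ (0.382, 0.665, 0.357).
Dip δ = arctan(|n_h|/n_z) = arctan(0.767/0.357) = 65.0°.
Dip direction = azimuth of (n_x, n_y) = atan2(0.382, 0.665) = 30°.

true dip 65°, dip direction 030°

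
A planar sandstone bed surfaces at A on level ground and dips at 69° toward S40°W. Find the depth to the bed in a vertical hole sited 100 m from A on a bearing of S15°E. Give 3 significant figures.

149 m

The hole lies 55° from the dip direction, so the down-dip offset is 100 × cos 55° = 57.36 m.
Depth = down-dip offset × tan(dip) = 57.36 × tan 69° = 57.36 × 2.6051
Depth = 149.42 m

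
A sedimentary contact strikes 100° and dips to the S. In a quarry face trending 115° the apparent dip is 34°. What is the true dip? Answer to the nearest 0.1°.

β = acute angle between strike 100° and section 115° = 15°.
tan(true dip) = tan 34° / sin 15° = 2.6061
δ = arctan(2.6061) = 69.01°

69.0°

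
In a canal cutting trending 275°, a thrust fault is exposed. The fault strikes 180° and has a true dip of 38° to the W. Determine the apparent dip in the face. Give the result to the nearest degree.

Angle between strike (180°) and section (275°): β = 85°.
tan(apparent dip) = tan 38° · sin 85° = 0.7783
α = arctan(0.7783) = 37.89°

38°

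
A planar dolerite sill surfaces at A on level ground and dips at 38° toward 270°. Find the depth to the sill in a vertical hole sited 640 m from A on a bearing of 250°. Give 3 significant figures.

The hole lies 20° from the dip direction, so the down-dip offset is 640 × cos 20° = 601.40 m.
Depth = down-dip offset × tan(dip) = 601.40 × tan 38° = 601.40 × 0.7813
Depth = 469.87 m

470 m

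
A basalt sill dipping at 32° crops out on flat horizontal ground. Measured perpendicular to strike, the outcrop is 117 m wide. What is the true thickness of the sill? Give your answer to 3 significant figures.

True thickness t = w · sin(dip) = 117 × sin 32°
t = 117 × 0.5299 = 62.001 m

62.0 m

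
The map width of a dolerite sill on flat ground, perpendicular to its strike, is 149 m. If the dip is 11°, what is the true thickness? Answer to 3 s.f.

28.4 m

True thickness t = w · sin(dip) = 149 × sin 11°
t = 149 × 0.1908 = 28.431 m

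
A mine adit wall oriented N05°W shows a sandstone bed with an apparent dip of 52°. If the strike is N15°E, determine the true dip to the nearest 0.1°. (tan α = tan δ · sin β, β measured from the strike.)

The section is 20° from the strike.
tan δ = tan α / sin β = tan 52° / sin 20° = 1.2799 / 0.3420 = 3.7423
true dip = arctan 3.7423 = 75.04°

75.0°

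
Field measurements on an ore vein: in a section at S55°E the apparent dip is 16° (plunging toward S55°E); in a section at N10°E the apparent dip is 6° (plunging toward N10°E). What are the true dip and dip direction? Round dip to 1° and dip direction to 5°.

true dip 21°, dip direction 085°

Represent each trace as a vector plunging at its apparent dip toward its trend (east-north-up frame): v₁ = (0.787, -0.551, -0.276), v₂ = (0.173, 0.979, -0.105).
The plane normal is n = v₁ × v₂ ∝ (0.328, 0.035, 0.866).
True dip = arccos(n_z / |n|) = arccos(0.9347) = 20.8°.
Dip direction = azimuth of (n_x, n_y) = atan2(0.328, 0.035) = 84°.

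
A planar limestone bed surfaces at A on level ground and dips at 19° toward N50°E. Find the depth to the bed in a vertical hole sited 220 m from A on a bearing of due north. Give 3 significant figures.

48.7 m

The hole lies 50° from the dip direction, so the down-dip offset is 220 × cos 50° = 141.41 m.
Depth = down-dip offset × tan(dip) = 141.41 × tan 19° = 141.41 × 0.3443
Depth = 48.69 m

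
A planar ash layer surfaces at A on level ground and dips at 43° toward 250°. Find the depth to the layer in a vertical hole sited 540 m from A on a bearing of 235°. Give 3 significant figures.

486 m

The hole lies 15° from the dip direction, so the down-dip offset is 540 × cos 15° = 521.60 m.
Depth = down-dip offset × tan(dip) = 521.60 × tan 43° = 521.60 × 0.9325
Depth = 486.40 m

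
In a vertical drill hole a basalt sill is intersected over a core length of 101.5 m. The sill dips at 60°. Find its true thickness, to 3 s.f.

True thickness t = h · cos(dip) = 101.5 × cos 60°
t = 101.5 × 0.5000 = 50.750 m

50.8 m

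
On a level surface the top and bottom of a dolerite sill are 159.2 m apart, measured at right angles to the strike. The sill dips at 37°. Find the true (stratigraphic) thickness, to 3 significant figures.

True thickness t = w · sin(dip) = 159.2 × sin 37°
t = 159.2 × 0.6018 = 95.809 m

95.8 m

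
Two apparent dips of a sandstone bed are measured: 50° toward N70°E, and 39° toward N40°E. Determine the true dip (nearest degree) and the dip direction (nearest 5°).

true dip 52°, dip direction 090°

The two traces are lines in the plane: v₁ = (sin 70°·cos 50°, cos 70°·cos 50°, −sin 50°), v₂ = (sin 40°·cos 39°, cos 40°·cos 39°, −sin 39°).
Cross product v₁ × v₂ gives the pole to the plane: n ∝ (0.318, -0.003, 0.250).
Dip δ = arctan(|n_h|/n_z) = arctan(0.318/0.250) = 51.8°.
Dip direction = azimuth of (n_x, n_y) = atan2(0.318, -0.003) = 90°.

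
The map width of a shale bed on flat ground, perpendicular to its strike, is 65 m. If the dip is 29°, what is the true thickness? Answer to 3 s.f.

31.5 m

True thickness t = w · sin(dip) = 65 × sin 29°
t = 65 × 0.4848 = 31.513 m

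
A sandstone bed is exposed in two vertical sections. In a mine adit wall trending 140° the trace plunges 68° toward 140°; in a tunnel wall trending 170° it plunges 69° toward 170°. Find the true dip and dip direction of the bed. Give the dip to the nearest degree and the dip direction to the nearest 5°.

true dip 69°, dip direction 160°

Each apparent-dip line lies in the plane. As unit vectors (x east, y north, z up), v₁ plunges 68°→140° and v₂ plunges 69°→170°.
Cross product v₁ × v₂ gives the pole to the plane: n ∝ (0.059, -0.167, 0.067).
Dip δ = arctan(|n_h|/n_z) = arctan(0.177/0.067) = 69.3°.
Dip direction = atan2(0.059, -0.167) = 160° (azimuth of n's horizontal projection).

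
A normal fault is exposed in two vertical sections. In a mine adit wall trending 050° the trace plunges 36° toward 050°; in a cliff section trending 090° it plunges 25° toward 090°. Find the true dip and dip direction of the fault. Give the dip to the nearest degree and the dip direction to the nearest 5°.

true dip 37°, dip direction 040°

Each apparent-dip line lies in the plane. As unit vectors (x east, y north, z up), v₁ plunges 36°→050° and v₂ plunges 25°→090°.
n = v₁ × v₂ = (0.220, 0.271, 0.471) (taken with n_z > 0).
tan δ = √(n_x²+n_y²)/n_z = 0.349/0.471, so δ = 36.5°.
The horizontal component of n points toward azimuth atan2(n_x, n_y) = 39°, the dip direction.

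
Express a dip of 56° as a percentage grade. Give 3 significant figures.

148%

grade % = 100 × tan 56° = 100 × 1.4826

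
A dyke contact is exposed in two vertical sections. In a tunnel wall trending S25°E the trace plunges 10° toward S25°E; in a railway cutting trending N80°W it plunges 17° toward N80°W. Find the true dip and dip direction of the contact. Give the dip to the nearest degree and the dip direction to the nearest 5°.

true dip 28°, dip direction 225°

The two traces are lines in the plane: v₁ = (sin 155°·cos 10°, cos 155°·cos 10°, −sin 10°), v₂ = (sin 280°·cos 17°, cos 280°·cos 17°, −sin 17°).
The plane normal is n = v₁ × v₂ ∝ (-0.290, -0.285, 0.771).
Dip δ = arctan(|n_h|/n_z) = arctan(0.407/0.771) = 27.8°.
The horizontal component of n points toward azimuth atan2(n_x, n_y) = 225°, the dip direction.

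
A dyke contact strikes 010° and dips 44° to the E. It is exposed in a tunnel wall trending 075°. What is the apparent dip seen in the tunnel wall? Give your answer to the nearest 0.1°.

41.2°

Angle between strike (010°) and section (075°): β = 65°.
tan(apparent dip) = tan 44° · sin 65° = 0.8752
apparent dip = arctan 0.8752 = 41.19°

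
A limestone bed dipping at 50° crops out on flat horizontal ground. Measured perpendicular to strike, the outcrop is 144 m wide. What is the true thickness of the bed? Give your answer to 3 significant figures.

True thickness t = w · sin(dip) = 144 × sin 50°
t = 144 × 0.7660 = 110.310 m

110 m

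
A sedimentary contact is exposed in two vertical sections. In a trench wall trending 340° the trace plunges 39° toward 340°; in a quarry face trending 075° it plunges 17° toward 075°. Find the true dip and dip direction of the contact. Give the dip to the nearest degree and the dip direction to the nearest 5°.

Represent each trace as a vector plunging at its apparent dip toward its trend (east-north-up frame): v₁ = (-0.266, 0.730, -0.629), v₂ = (0.924, 0.248, -0.292).
Cross product v₁ × v₂ gives the pole to the plane: n ∝ (0.058, 0.659, 0.740).
True dip = arccos(n_z / |n|) = arccos(0.7457) = 41.8°.
The horizontal component of n points toward azimuth atan2(n_x, n_y) = 5°, the dip direction.

true dip 42°, dip direction 005°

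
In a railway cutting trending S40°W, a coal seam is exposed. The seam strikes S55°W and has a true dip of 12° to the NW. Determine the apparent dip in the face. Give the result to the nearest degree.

3°

Angle between strike (S55°W) and section (S40°W): β = 15°.
tan α = tan 12° × sin 15° = 0.2126 × 0.2588 = 0.0550
α = arctan(0.0550) = 3.15°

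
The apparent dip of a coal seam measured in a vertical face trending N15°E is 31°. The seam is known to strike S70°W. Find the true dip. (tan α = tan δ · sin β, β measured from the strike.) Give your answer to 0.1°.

36.3°

β = acute angle between strike S70°W and section N15°E = 55°.
tan δ = tan α / sin β = tan 31° / sin 55° = 0.6009 / 0.8192 = 0.7335
true dip = arctan 0.7335 = 36.26°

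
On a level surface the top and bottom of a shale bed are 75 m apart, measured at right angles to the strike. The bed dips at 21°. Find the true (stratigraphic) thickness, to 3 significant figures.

26.9 m

True thickness t = w · sin(dip) = 75 × sin 21°
t = 75 × 0.3584 = 26.878 m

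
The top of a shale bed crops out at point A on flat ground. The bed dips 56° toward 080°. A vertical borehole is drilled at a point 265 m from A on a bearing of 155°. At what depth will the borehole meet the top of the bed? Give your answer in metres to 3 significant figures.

The hole lies 75° from the dip direction, so the down-dip offset is 265 × cos 75° = 68.59 m.
Depth = down-dip offset × tan(dip) = 68.59 × tan 56° = 68.59 × 1.4826
Depth = 101.68 m

102 m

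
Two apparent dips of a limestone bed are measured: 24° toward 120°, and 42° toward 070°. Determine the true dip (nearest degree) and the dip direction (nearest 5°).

Represent each trace as a vector plunging at its apparent dip toward its trend (east-north-up frame): v₁ = (0.791, -0.457, -0.407), v₂ = (0.698, 0.254, -0.669).
The plane normal is n = v₁ × v₂ ∝ (0.409, 0.245, 0.520).
tan δ = √(n_x²+n_y²)/n_z = 0.477/0.520, so δ = 42.5°.
The horizontal component of n points toward azimuth atan2(n_x, n_y) = 59°, the dip direction.

true dip 43°, dip direction 060°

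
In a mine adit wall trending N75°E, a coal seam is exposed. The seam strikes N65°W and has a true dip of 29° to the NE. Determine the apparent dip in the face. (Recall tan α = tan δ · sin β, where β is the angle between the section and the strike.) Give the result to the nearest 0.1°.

19.6°

The section lies 40° from the strike.
tan α = tan 29° × sin 40° = 0.5543 × 0.6428 = 0.3563
apparent dip = arctan 0.3563 = 19.61°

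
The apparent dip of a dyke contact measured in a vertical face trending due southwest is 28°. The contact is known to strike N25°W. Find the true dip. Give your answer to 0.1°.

β = acute angle between strike N25°W and section due southwest = 70°.
tan δ = tan α / sin β = tan 28° / sin 70° = 0.5317 / 0.9397 = 0.5658
true dip = arctan 0.5658 = 29.50°

29.5°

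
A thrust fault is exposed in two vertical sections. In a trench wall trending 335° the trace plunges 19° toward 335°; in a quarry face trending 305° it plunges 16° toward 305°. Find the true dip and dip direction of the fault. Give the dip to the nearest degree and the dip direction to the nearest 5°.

true dip 19°, dip direction 340°

Each apparent-dip line lies in the plane. As unit vectors (x east, y north, z up), v₁ plunges 19°→335° and v₂ plunges 16°→305°.
n = v₁ × v₂ = (-0.057, 0.146, 0.454) (taken with n_z > 0).
tan δ = √(n_x²+n_y²)/n_z = 0.157/0.454, so δ = 19.0°.
Dip direction = atan2(-0.057, 0.146) = 339° (azimuth of n's horizontal projection).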